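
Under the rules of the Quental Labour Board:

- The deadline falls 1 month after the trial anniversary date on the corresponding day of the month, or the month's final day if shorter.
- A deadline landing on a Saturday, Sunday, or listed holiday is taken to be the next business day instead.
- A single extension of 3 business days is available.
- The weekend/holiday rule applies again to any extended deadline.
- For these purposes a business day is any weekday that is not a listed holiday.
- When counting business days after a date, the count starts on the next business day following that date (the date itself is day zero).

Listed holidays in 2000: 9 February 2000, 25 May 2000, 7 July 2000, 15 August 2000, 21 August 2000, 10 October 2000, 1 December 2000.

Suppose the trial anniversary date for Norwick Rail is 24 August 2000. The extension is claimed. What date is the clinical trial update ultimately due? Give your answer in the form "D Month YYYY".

1 month after 24 August 2000, on the same day of the month, is 24 September 2000.
24 September 2000 is a Sunday; the next business day is 25 September 2000 (Monday).
Applying the 3-business-day extension: 3 business days after 25 September 2000 is 28 September 2000.
28 September 2000 (Thursday) is already a business day.
Deadline: 28 September 2000.

28 September 2000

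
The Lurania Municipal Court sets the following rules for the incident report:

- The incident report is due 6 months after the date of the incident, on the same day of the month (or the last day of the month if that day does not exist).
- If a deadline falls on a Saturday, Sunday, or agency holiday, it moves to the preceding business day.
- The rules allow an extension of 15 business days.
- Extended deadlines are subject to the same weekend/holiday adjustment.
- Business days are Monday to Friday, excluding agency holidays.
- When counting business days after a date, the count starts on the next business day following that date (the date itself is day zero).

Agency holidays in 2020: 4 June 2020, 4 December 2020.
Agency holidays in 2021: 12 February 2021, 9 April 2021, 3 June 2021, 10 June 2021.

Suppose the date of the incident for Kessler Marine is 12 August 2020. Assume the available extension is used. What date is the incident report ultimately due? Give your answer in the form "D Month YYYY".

6 months from 12 August 2020 is 12 February 2021.
12 February 2021 is a listed holiday, so it moves to the preceding business day, 11 February 2021 (Thursday).
Applying the 15-business-day extension: 15 business days after 11 February 2021 is 5 March 2021.
5 March 2021 falls on a Friday, which is a business day, so no adjustment is needed.
Deadline: 5 March 2021.

5 March 2021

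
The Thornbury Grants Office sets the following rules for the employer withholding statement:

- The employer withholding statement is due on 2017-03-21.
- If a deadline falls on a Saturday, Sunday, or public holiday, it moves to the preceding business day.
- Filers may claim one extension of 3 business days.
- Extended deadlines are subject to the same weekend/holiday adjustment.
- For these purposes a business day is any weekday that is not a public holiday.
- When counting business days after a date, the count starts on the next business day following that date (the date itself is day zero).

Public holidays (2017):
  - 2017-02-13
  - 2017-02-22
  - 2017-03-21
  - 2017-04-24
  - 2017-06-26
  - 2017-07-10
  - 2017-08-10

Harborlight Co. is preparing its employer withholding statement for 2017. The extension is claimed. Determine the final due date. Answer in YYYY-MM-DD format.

2017-03-24

Start from the fixed due date, 2017-03-21.
2017-03-21 is a listed holiday, so it moves to the preceding business day, 2017-03-20 (Monday).
Applying the 3-business-day extension: 3 business days after 2017-03-20 is 2017-03-24.
2017-03-24 falls on a Friday, which is a business day, so no adjustment is needed.
Deadline: 2017-03-24.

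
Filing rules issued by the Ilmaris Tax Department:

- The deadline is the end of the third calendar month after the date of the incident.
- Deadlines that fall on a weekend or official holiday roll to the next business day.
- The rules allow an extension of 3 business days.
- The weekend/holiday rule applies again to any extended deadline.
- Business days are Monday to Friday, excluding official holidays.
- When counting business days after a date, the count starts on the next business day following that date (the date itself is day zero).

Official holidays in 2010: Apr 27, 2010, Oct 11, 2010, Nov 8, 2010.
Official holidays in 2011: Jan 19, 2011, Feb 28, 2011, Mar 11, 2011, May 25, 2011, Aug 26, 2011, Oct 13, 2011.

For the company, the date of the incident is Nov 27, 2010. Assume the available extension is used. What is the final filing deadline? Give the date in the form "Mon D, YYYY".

3 months after Nov 27, 2010 is February 2011; that month ends on Feb 28, 2011.
Feb 28, 2011 is a listed holiday; the next business day is Mar 1, 2011 (Tuesday).
The 3-business-day extension runs from Mar 1, 2011 to Mar 4, 2011.
Since Mar 4, 2011 is a Friday and not a holiday, the date is unchanged.
The final due date is Mar 4, 2011.

Mar 4, 2011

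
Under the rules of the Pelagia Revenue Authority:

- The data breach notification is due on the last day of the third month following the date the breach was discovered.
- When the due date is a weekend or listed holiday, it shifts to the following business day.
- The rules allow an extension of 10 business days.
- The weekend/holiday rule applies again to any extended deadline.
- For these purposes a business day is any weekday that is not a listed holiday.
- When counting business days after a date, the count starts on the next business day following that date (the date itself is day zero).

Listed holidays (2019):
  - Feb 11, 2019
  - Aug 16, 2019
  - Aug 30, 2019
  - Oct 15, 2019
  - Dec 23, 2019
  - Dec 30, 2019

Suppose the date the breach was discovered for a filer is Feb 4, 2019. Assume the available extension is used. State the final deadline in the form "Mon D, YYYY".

Jun 14, 2019

3 months after Feb 4, 2019 is May 2019; that month ends on May 31, 2019.
May 31, 2019 (Friday) is already a business day.
Counting 10 further business days from May 31, 2019 reaches Jun 14, 2019.
Since Jun 14, 2019 is a Friday and not a holiday, the date is unchanged.
Final deadline: Jun 14, 2019.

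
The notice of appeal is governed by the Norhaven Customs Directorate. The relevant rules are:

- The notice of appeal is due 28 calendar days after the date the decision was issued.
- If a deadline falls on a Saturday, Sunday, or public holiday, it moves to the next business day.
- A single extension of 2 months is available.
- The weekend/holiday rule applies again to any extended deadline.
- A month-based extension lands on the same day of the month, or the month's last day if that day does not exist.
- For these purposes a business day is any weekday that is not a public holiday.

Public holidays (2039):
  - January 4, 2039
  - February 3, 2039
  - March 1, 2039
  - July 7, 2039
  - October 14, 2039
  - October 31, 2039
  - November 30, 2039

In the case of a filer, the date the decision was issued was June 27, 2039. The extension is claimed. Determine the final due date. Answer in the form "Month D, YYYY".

Adding 28 calendar days to June 27, 2039 gives July 25, 2039.
July 25, 2039 (Monday) is already a business day.
Applying the 2 months extension: 2 months after July 25, 2039 is September 25, 2039.
September 25, 2039 is a Sunday; the next business day is September 26, 2039 (Monday).
Deadline: September 26, 2039.

September 26, 2039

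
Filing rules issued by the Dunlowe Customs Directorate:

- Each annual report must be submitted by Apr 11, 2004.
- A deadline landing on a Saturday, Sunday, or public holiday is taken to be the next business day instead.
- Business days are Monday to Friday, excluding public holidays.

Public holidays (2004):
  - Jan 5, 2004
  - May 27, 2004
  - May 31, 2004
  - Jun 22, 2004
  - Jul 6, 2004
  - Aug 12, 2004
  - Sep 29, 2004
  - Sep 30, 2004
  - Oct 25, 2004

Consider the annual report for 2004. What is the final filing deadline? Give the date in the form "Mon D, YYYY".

The statutory due date is Apr 11, 2004.
Because Apr 11, 2004 is a Sunday, the deadline becomes Apr 12, 2004 (Monday).
Deadline: Apr 12, 2004.

Apr 12, 2004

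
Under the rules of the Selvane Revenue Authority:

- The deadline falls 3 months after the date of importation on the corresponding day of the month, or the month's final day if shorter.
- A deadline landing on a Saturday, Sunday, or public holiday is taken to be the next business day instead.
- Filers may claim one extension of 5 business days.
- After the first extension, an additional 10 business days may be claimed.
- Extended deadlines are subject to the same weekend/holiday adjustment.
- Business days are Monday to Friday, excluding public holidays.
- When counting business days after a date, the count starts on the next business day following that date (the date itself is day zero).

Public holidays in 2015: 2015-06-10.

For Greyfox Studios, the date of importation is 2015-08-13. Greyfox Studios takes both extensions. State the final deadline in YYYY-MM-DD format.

2015-12-04

Moving 3 months forward from 2015-08-13 on the corresponding day gives 2015-11-13.
2015-11-13 is a Friday and not a listed holiday, so it stands.
Applying the 5-business-day extension: 5 business days after 2015-11-13 is 2015-11-20.
Since 2015-11-20 is a Friday and not a holiday, the date is unchanged.
Applying the 10-business-day extension: 10 business days after 2015-11-20 is 2015-12-04.
2015-12-04 falls on a Friday, which is a business day, so no adjustment is needed.
Final deadline: 2015-12-04.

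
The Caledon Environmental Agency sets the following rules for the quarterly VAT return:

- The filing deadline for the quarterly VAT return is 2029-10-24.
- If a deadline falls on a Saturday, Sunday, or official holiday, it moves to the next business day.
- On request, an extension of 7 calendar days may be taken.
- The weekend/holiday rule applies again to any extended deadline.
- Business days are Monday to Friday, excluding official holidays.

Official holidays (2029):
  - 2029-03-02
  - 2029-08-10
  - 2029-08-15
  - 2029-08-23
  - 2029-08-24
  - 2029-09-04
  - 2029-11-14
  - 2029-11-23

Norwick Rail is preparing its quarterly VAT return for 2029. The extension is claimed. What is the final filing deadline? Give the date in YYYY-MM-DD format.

2029-10-31

The stated deadline is 2029-10-24.
2029-10-24 falls on a Wednesday, which is a business day, so no adjustment is needed.
With the 7-day extension, 2029-10-24 becomes 2029-10-31.
Since 2029-10-31 is a Wednesday and not a holiday, the date is unchanged.
Final deadline: 2029-10-31.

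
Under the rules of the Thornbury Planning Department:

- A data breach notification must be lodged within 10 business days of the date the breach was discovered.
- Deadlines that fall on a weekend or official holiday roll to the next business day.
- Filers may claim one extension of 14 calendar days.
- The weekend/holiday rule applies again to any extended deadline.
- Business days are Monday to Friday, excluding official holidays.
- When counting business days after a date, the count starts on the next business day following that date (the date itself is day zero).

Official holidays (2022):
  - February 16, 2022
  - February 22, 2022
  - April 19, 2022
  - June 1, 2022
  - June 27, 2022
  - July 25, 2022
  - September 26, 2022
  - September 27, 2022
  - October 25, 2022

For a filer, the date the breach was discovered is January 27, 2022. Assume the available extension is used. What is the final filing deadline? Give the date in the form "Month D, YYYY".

Starting the day after January 27, 2022 and counting 10 business days lands on February 10, 2022.
February 10, 2022 falls on a Thursday, which is a business day, so no adjustment is needed.
Applying the 14-calendar-day extension: February 10, 2022 + 14 days = February 24, 2022.
February 24, 2022 (Thursday) is already a business day.
Deadline: February 24, 2022.

February 24, 2022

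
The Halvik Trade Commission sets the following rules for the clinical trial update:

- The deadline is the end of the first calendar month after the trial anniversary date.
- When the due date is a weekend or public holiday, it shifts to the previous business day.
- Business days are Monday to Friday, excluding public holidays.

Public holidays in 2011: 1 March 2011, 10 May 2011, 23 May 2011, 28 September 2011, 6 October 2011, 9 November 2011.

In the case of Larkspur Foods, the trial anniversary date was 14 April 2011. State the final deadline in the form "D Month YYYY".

The first month after 14 April 2011 is May 2011, whose last day is 31 May 2011.
31 May 2011 (Tuesday) is already a business day.
So the filing is due 31 May 2011.

31 May 2011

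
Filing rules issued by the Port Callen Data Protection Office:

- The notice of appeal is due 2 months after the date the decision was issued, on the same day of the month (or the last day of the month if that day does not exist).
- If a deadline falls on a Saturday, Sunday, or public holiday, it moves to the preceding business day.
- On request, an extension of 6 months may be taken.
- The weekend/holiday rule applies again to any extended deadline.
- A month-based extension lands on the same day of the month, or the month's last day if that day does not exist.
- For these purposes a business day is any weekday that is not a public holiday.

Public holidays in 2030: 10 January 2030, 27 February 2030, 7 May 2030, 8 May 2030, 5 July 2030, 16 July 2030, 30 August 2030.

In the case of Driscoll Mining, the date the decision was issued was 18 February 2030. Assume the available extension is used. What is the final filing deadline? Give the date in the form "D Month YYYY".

Moving 2 months forward from 18 February 2030 on the corresponding day gives 18 April 2030.
18 April 2030 (Thursday) is already a business day.
Applying the 6 months extension: 6 months after 18 April 2030 is 18 October 2030.
Since 18 October 2030 is a Friday and not a holiday, the date is unchanged.
The final due date is 18 October 2030.

18 October 2030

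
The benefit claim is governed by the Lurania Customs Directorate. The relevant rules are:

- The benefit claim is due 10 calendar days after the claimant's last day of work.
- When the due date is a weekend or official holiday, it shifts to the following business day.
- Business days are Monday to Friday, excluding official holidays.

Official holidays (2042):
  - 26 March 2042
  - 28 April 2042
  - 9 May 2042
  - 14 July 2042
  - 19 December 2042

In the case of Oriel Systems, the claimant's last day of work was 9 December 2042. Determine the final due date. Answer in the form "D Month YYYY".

22 December 2042

Trigger date 9 December 2042 + 10 calendar days = 19 December 2042.
19 December 2042 falls on a listed holiday. Rolling to the next business day gives 22 December 2042, a Monday.
Deadline: 22 December 2042.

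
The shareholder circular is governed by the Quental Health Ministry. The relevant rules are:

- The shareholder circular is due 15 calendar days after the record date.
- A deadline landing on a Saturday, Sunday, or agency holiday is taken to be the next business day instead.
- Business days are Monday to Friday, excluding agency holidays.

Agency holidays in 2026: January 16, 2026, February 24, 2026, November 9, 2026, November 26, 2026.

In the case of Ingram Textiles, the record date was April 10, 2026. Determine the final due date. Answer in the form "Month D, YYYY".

15 calendar days after April 10, 2026 is April 25, 2026.
April 25, 2026 falls on a Saturday. Rolling to the next business day gives April 27, 2026, a Monday.
The final due date is April 27, 2026.

April 27, 2026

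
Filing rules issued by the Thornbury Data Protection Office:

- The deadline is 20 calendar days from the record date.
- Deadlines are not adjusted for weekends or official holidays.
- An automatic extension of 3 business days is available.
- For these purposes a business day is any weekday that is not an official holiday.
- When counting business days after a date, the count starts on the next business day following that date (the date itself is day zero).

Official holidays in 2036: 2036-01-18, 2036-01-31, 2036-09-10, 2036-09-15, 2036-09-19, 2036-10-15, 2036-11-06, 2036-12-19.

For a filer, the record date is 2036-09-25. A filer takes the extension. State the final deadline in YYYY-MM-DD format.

2036-10-20

Adding 20 calendar days to 2036-09-25 gives 2036-10-15.
2036-10-15 is a Wednesday; no weekend or holiday adjustment applies.
The 3-business-day extension runs from 2036-10-15 to 2036-10-20.
2036-10-20 falls on a Monday. The rules make no weekend/holiday allowance, so it remains 2036-10-20.
Final deadline: 2036-10-20.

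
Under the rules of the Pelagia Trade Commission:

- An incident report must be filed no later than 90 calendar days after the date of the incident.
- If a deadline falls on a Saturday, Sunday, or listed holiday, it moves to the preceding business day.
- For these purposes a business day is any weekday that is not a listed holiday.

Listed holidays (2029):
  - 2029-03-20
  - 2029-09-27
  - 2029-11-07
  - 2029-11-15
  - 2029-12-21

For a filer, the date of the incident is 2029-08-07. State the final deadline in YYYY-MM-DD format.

90 calendar days after 2029-08-07 is 2029-11-05.
Since 2029-11-05 is a Monday and not a holiday, the date is unchanged.
Final deadline: 2029-11-05.

2029-11-05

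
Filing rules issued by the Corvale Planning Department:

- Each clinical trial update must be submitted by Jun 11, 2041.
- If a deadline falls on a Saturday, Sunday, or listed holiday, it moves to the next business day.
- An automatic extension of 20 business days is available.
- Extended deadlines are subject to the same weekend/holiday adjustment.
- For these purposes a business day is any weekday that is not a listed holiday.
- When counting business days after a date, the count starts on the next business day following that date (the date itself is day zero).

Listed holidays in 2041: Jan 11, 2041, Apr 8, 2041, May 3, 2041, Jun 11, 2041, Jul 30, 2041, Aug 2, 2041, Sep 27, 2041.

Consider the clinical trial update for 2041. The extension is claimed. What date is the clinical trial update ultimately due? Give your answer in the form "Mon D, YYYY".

Jul 10, 2041

The stated deadline is Jun 11, 2041.
Jun 11, 2041 is a listed holiday; the next business day is Jun 12, 2041 (Wednesday).
The 20-business-day extension runs from Jun 12, 2041 to Jul 10, 2041.
Since Jul 10, 2041 is a Wednesday and not a holiday, the date is unchanged.
So the filing is due Jul 10, 2041.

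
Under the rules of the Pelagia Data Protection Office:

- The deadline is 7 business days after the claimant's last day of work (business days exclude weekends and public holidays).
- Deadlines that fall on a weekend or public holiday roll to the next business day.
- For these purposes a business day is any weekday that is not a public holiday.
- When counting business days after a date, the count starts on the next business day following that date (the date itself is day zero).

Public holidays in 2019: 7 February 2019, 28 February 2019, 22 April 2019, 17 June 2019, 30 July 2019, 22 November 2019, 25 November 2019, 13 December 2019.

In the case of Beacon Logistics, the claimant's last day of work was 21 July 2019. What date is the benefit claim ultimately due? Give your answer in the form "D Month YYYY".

7 business days after 21 July 2019, excluding weekends and holidays, is 31 July 2019.
Since 31 July 2019 is a Wednesday and not a holiday, the date is unchanged.
Final deadline: 31 July 2019.

31 July 2019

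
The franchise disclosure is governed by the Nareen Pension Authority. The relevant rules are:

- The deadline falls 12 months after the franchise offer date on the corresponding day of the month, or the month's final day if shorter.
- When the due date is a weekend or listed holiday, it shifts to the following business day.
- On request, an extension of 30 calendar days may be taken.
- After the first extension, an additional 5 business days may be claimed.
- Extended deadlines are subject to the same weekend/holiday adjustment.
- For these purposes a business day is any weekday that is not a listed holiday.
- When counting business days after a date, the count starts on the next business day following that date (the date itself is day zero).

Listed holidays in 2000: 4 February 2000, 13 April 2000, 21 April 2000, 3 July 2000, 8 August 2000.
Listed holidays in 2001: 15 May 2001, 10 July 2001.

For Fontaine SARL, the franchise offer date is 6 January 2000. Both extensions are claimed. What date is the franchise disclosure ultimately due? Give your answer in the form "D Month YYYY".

12 months from 6 January 2000 is 6 January 2001.
6 January 2001 is a Saturday; the next business day is 8 January 2001 (Monday).
Applying the 30-calendar-day extension: 8 January 2001 + 30 days = 7 February 2001.
7 February 2001 is a Wednesday and not a listed holiday, so it stands.
The 5-business-day extension runs from 7 February 2001 to 14 February 2001.
Since 14 February 2001 is a Wednesday and not a holiday, the date is unchanged.
The final due date is 14 February 2001.

14 February 2001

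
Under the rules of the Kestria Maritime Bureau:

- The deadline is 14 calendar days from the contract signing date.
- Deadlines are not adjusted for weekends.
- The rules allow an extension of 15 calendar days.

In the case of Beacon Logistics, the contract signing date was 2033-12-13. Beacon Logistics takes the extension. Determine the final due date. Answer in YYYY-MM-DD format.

Trigger date 2033-12-13 + 14 calendar days = 2033-12-27.
2033-12-27 falls on a Tuesday. The rules make no weekend/holiday allowance, so it remains 2033-12-27.
The 15-calendar-day extension moves the deadline from 2033-12-27 to 2034-01-11.
2034-01-11 is a Wednesday; no weekend or holiday adjustment applies.
Final deadline: 2034-01-11.

2034-01-11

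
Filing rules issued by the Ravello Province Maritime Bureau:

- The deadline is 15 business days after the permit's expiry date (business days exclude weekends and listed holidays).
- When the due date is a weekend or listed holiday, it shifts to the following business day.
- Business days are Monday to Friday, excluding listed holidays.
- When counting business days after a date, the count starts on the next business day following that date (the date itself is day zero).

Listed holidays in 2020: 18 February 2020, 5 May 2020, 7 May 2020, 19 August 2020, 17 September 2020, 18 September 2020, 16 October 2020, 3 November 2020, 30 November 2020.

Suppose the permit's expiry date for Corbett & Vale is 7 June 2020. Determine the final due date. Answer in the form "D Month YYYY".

26 June 2020

15 business days after 7 June 2020, excluding weekends and holidays, is 26 June 2020.
26 June 2020 falls on a Friday, which is a business day, so no adjustment is needed.
Final deadline: 26 June 2020.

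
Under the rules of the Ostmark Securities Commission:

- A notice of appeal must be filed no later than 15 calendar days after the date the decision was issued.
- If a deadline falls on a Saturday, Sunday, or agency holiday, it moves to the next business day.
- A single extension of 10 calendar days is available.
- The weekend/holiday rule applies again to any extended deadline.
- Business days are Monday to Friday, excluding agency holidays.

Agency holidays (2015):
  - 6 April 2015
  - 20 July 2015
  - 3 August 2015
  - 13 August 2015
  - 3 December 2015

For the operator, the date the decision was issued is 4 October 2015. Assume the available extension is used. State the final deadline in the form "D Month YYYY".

From 4 October 2015, 15 calendar days later is 19 October 2015.
19 October 2015 (Monday) is already a business day.
Applying the 10-calendar-day extension: 19 October 2015 + 10 days = 29 October 2015.
29 October 2015 is a Thursday and not a listed holiday, so it stands.
Final deadline: 29 October 2015.

29 October 2015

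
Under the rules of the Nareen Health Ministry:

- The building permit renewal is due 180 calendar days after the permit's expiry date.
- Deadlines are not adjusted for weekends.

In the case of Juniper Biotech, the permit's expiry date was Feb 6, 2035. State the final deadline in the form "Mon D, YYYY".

Aug 5, 2035

180 calendar days after Feb 6, 2035 is Aug 5, 2035.
No adjustment is made for weekends or holidays, so Aug 5, 2035 stands.
The final due date is Aug 5, 2035.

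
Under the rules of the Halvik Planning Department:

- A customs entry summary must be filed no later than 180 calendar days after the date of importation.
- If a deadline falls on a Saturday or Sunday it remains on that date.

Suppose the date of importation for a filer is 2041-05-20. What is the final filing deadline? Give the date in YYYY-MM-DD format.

From 2041-05-20, 180 calendar days later is 2041-11-16.
2041-11-16 falls on a Saturday. The rules make no weekend/holiday allowance, so it remains 2041-11-16.
The final due date is 2041-11-16.

2041-11-16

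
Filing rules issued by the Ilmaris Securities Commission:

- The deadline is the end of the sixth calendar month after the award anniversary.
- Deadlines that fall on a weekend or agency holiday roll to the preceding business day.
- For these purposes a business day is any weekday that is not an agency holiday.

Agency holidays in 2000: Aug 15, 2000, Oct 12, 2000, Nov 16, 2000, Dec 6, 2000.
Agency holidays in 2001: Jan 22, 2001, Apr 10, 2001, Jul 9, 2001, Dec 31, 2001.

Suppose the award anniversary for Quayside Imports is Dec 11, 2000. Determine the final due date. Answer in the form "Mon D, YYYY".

6 months after Dec 11, 2000 falls in June 2001; the last day of that month is Jun 30, 2001.
Because Jun 30, 2001 is a Saturday, the deadline becomes Jun 29, 2001 (Friday).
Deadline: Jun 29, 2001.

Jun 29, 2001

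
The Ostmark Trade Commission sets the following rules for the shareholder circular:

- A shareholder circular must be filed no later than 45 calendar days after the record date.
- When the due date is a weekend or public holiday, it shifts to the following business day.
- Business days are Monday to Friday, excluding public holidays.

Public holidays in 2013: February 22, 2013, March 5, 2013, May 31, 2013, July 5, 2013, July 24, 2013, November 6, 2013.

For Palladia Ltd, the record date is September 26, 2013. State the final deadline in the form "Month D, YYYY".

Adding 45 calendar days to September 26, 2013 gives November 10, 2013.
November 10, 2013 falls on a Sunday. Rolling to the next business day gives November 11, 2013, a Monday.
The final due date is November 11, 2013.

November 11, 2013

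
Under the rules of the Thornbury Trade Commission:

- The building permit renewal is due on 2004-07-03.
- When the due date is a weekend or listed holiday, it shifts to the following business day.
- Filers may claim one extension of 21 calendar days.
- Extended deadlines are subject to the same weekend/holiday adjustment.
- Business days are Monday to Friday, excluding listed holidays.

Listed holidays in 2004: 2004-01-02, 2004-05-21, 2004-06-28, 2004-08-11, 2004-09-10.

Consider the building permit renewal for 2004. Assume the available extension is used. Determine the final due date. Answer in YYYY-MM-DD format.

2004-07-26

The stated deadline is 2004-07-03.
2004-07-03 is a Saturday, so it moves to the next business day, 2004-07-05 (Monday).
Applying the 21-calendar-day extension: 2004-07-05 + 21 days = 2004-07-26.
2004-07-26 (Monday) is already a business day.
Final deadline: 2004-07-26.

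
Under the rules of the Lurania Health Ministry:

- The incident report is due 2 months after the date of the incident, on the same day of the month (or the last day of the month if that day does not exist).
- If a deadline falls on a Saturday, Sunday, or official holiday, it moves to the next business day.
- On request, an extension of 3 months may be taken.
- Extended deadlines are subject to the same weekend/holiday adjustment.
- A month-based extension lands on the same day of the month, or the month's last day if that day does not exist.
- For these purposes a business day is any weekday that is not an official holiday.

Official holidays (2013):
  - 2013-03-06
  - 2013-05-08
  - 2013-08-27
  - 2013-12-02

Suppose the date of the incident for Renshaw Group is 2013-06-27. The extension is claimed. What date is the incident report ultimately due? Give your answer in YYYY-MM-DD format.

2013-11-28

2 months after 2013-06-27, on the same day of the month, is 2013-08-27.
2013-08-27 falls on a listed holiday. Rolling to the next business day gives 2013-08-28, a Wednesday.
The 3 months extension carries 2013-08-28 to 2013-11-28.
2013-11-28 falls on a Thursday, which is a business day, so no adjustment is needed.
So the filing is due 2013-11-28.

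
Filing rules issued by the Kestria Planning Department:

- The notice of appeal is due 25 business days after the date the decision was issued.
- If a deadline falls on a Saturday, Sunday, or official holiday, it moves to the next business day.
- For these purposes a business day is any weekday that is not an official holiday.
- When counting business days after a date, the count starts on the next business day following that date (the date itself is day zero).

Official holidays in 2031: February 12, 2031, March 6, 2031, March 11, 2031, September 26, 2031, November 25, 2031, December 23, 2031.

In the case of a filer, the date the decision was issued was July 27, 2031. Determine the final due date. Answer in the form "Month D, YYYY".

25 business days after July 27, 2031, excluding weekends and holidays, is August 29, 2031.
August 29, 2031 (Friday) is already a business day.
The final due date is August 29, 2031.

August 29, 2031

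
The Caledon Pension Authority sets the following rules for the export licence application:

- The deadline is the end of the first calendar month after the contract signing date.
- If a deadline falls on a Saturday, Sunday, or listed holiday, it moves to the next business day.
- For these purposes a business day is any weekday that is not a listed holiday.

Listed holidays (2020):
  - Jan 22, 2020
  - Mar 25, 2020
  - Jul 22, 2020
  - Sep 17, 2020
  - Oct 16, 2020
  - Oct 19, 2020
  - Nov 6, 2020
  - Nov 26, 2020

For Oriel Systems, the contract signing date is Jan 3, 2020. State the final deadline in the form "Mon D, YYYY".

Mar 2, 2020

The first month after Jan 3, 2020 is February 2020, whose last day is Feb 29, 2020.
Because Feb 29, 2020 is a Saturday, the deadline becomes Mar 2, 2020 (Monday).
Final deadline: Mar 2, 2020.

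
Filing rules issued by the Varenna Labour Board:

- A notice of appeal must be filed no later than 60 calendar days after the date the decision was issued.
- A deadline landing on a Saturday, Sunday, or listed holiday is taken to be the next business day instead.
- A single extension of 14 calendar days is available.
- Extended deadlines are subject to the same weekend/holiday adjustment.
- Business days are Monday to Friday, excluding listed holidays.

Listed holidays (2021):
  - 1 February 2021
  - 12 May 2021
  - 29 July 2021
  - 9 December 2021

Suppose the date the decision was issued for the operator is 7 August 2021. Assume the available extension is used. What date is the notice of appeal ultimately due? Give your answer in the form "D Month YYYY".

Trigger date 7 August 2021 + 60 calendar days = 6 October 2021.
6 October 2021 is a Wednesday and not a listed holiday, so it stands.
The 14-calendar-day extension moves the deadline from 6 October 2021 to 20 October 2021.
20 October 2021 falls on a Wednesday, which is a business day, so no adjustment is needed.
The final due date is 20 October 2021.

20 October 2021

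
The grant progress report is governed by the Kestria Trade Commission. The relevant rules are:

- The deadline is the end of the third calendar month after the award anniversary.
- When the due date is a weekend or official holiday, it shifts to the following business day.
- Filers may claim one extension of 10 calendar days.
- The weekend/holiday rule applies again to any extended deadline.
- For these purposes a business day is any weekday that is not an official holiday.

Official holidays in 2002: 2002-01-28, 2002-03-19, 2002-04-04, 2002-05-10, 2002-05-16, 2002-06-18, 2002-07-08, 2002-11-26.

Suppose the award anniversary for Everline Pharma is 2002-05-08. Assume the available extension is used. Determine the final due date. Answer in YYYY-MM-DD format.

2002-09-12

3 months after 2002-05-08 falls in August 2002; the last day of that month is 2002-08-31.
2002-08-31 is a Saturday; the next business day is 2002-09-02 (Monday).
The 10-calendar-day extension moves the deadline from 2002-09-02 to 2002-09-12.
2002-09-12 (Thursday) is already a business day.
The final due date is 2002-09-12.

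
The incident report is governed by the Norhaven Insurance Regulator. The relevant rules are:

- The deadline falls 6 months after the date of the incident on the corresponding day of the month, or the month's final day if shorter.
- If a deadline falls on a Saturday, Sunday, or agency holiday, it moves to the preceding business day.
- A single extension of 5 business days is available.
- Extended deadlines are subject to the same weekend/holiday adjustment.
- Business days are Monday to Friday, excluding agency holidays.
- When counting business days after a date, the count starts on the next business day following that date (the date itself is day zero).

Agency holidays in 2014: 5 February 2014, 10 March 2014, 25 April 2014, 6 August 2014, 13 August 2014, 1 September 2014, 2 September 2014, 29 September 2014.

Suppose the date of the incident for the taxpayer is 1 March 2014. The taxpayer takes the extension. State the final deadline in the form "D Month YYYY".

9 September 2014

6 months after 1 March 2014, on the same day of the month, is 1 September 2014.
1 September 2014 is a listed holiday; the preceding business day is 29 August 2014 (Friday).
Applying the 5-business-day extension: 5 business days after 29 August 2014 is 9 September 2014.
9 September 2014 falls on a Tuesday, which is a business day, so no adjustment is needed.
The final due date is 9 September 2014.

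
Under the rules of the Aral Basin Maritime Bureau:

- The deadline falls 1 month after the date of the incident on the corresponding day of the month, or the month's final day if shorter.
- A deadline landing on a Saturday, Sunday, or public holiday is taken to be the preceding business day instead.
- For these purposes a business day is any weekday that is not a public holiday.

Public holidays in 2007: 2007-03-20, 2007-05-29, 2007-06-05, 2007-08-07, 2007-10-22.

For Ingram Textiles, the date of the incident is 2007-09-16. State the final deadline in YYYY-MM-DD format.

2007-10-16

1 month after 2007-09-16, on the same day of the month, is 2007-10-16.
Since 2007-10-16 is a Tuesday and not a holiday, the date is unchanged.
The final due date is 2007-10-16.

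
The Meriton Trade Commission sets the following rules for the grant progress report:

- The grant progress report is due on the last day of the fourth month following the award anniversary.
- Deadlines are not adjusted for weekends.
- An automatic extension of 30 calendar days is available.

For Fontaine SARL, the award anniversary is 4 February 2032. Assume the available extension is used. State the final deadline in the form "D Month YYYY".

4 months after 4 February 2032 falls in June 2032; the last day of that month is 30 June 2032.
30 June 2032 falls on a Wednesday. The rules make no weekend/holiday allowance, so it remains 30 June 2032.
The 30-calendar-day extension moves the deadline from 30 June 2032 to 30 July 2032.
No adjustment is made for weekends or holidays, so 30 July 2032 stands.
Deadline: 30 July 2032.

30 July 2032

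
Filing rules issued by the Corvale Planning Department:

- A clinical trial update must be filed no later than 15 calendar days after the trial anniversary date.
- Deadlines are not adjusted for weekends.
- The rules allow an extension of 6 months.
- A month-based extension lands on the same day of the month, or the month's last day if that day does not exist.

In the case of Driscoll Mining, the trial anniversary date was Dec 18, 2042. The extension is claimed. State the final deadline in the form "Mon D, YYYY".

15 calendar days after Dec 18, 2042 is Jan 2, 2043.
Jan 2, 2043 falls on a Friday. The rules make no weekend/holiday allowance, so it remains Jan 2, 2043.
Applying the 6 months extension: 6 months after Jan 2, 2043 is Jul 2, 2043.
Jul 2, 2043 falls on a Thursday. The rules make no weekend/holiday allowance, so it remains Jul 2, 2043.
So the filing is due Jul 2, 2043.

Jul 2, 2043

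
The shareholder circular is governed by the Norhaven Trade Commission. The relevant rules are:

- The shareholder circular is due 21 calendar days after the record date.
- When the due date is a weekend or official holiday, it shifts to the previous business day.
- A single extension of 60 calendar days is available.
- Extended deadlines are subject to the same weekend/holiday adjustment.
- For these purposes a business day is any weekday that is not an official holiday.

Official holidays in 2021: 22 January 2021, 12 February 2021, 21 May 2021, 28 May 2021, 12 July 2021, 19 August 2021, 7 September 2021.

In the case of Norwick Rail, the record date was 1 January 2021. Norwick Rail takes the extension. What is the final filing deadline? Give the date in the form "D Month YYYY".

21 calendar days after 1 January 2021 is 22 January 2021.
Because 22 January 2021 is a listed holiday, the deadline becomes 21 January 2021 (Thursday).
Applying the 60-calendar-day extension: 21 January 2021 + 60 days = 22 March 2021.
Since 22 March 2021 is a Monday and not a holiday, the date is unchanged.
The final due date is 22 March 2021.

22 March 2021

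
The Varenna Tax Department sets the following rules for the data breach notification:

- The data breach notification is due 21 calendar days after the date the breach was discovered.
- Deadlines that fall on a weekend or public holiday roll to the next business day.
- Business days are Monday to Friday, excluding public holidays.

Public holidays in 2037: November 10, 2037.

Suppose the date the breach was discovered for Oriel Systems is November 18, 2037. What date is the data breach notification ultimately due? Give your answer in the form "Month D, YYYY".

December 9, 2037

21 calendar days after November 18, 2037 is December 9, 2037.
December 9, 2037 falls on a Wednesday, which is a business day, so no adjustment is needed.
So the filing is due December 9, 2037.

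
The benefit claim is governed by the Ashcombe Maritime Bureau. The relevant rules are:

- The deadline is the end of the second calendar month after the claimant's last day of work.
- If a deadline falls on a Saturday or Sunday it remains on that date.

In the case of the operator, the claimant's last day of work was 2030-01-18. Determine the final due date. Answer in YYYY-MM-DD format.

The second month after 2030-01-18 is March 2030, whose last day is 2030-03-31.
2030-03-31 is a Sunday; no weekend or holiday adjustment applies.
So the filing is due 2030-03-31.

2030-03-31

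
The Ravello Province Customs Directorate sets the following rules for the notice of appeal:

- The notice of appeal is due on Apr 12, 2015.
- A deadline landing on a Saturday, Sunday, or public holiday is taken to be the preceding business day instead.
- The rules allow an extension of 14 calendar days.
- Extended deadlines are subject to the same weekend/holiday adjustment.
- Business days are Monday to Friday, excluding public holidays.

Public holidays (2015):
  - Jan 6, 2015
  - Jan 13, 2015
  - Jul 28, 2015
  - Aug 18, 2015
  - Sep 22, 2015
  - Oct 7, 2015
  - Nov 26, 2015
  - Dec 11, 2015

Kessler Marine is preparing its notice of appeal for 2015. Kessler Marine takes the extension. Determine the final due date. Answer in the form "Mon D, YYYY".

Apr 24, 2015

The statutory due date is Apr 12, 2015.
Because Apr 12, 2015 is a Sunday, the deadline becomes Apr 10, 2015 (Friday).
Applying the 14-calendar-day extension: Apr 10, 2015 + 14 days = Apr 24, 2015.
Since Apr 24, 2015 is a Friday and not a holiday, the date is unchanged.
The final due date is Apr 24, 2015.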